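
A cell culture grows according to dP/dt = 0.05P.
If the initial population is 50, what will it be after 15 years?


The ODE dP/dt = 0.05P has solution P(t) = P(0)e^(0.05t).
Substitute P(0) = 50 and t = 15: P(15) = 50 e^(0.75) ≈ 106.


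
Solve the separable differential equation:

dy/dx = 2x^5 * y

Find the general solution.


Separate variables: dy/y = 2x^5 dx.
Integrate: ln|y| = (1/3)x^6 + C₀.
Exponentiate: y = Ce^((1/3)x^6).


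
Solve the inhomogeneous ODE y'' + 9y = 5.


Homogeneous part: r² + 9 = 0 ⇒ r = ±3i, so y_h = C₁cos(3x) + C₂sin(3x).
Try constant y_p = A; plug in: 9A = 5 ⇒ A = 5/9.
General solution: y = C₁cos(3x) + C₂sin(3x) + 5/9.


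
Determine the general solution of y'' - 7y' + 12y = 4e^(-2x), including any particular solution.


Characteristic roots of r² - 7r + 12 = 0 are 3, 4.
y_h = C₁e^(3x) + C₂e^(4x).
Forcing exponent -2 is not a characteristic root; try y_p = Ae^(-2x).
Substitute: A·(4 + (-7)·-2 + (12)) = A·30 = 4, so A = 2/15.
General solution: y = C₁e^(3x) + C₂e^(4x) + (2/15)e^(-2x).


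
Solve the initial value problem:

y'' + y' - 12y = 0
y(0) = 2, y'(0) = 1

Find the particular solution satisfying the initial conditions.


Characteristic roots of r² + r - 12 = 0 are -4, 3.
General solution y = c₁ e^(-4x) + c₂ e^(3x).
Apply y(0) = 2: c₁ + c₂ = 2. Apply y'(0) = 1: -4 c₁ + 3 c₂ = 1.
Solve: c₁ = 5/7, c₂ = 9/7.
Particular solution: y = (5/7)e^(-4x) + (9/7)e^(3x).


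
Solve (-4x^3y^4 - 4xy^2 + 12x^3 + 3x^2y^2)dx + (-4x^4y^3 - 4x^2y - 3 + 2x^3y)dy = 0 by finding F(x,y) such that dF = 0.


Check exactness: ∂M/∂y = -16x^3y^3 - 8xy + 6x^2y and ∂N/∂x = -16x^3y^3 - 8xy + 6x^2y; equal, so the equation is exact.
Integrate M with respect to x (treating y as constant): ∫M dx = -x^4y^4 - 2x^2y^2 + 3x^4 + x^3y^2 + h(y).
Differentiate w.r.t. y and set equal to N: the x-dependent terms already match, leaving h'(y) = -3. Integrate: h(y) = -3y.
So F(x,y) = -x^4y^4 - 2x^2y^2 - 3y + 3x^4 + x^3y^2.
General solution: -x^4y^4 - 2x^2y^2 - 3y + 3x^4 + x^3y^2 = C.


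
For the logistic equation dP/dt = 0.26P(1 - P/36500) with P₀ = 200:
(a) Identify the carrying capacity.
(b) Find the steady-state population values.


Logistic ODE dP/dt = 0.26P(1 - P/36500) has equilibria where dP/dt = 0, i.e. P = 0 or P = 36500.
The coefficient (1 - P/K) = 0 when P = K, identifying K = 36500 as the carrying capacity.
(a) K = 36500; (b) equilibria P = 0 and P = 36500.


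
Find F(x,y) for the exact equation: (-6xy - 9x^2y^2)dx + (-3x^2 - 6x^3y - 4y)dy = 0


Check exactness: ∂M/∂y = -6x - 18x^2y and ∂N/∂x = -6x - 18x^2y; equal, so the equation is exact.
Integrate M with respect to x (treating y as constant): ∫M dx = -3x^2y - 3x^3y^2 + h(y).
Differentiate w.r.t. y and set equal to N: the x-dependent terms already match, leaving h'(y) = -4y. Integrate: h(y) = -2y^2.
So F(x,y) = -3x^2y - 3x^3y^2 - 2y^2.
General solution: -3x^2y - 3x^3y^2 - 2y^2 = C.


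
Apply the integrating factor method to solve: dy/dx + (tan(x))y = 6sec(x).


P(x) = tan(x) ⇒ μ = e^(∫tan(x)dx) = sec(x).
(sec(x) y)' = 6sec²(x) ⇒ sec(x) y = 6tan(x) + C.
Multiply by cos(x): y = 6sin(x) + C·cos(x).


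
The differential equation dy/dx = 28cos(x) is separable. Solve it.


g(y) = 1, so integrate directly: y = ∫ 28cos(x) dx = 28sin(x) + C.


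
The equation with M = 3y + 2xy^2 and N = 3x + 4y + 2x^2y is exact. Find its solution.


Check exactness: ∂M/∂y = 3 + 4xy and ∂N/∂x = 3 + 4xy; equal, so the equation is exact.
Integrate M with respect to x (treating y as constant): ∫M dx = 3xy + x^2y^2 + h(y).
Differentiate w.r.t. y and set equal to N: the x-dependent terms already match, leaving h'(y) = 4y. Integrate: h(y) = 2y^2.
So F(x,y) = 3xy + 2y^2 + x^2y^2.
General solution: 3xy + 2y^2 + x^2y^2 = C.


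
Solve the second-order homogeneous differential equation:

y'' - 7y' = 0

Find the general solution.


Characteristic equation: r² - 7r = 0.
Factor: (r - 7)(r - 0) = 0 ⇒ r = 7, 0 (distinct real).
General solution: y = C₁e^(7x) + C₂.


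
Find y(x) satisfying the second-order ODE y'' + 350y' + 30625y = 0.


Characteristic equation: r² + 350r + 30625 = 0, i.e. (r + 175)² = 0.
Repeated root r = -175; include an x factor for the second linearly independent solution.
General solution: y = (C₁ + C₂x)e^(-175x).


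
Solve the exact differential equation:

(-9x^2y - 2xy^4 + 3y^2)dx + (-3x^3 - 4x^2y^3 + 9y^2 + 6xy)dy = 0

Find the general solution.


Check exactness: ∂M/∂y = -9x^2 - 8xy^3 + 6y and ∂N/∂x = -9x^2 - 8xy^3 + 6y; equal, so the equation is exact.
Integrate M with respect to x (treating y as constant): ∫M dx = -3x^3y - x^2y^4 + 3xy^2 + h(y).
Differentiate w.r.t. y and set equal to N: the x-dependent terms already match, leaving h'(y) = 9y^2. Integrate: h(y) = 3y^3.
So F(x,y) = -3x^3y - x^2y^4 + 3y^3 + 3xy^2.
General solution: -3x^3y - x^2y^4 + 3y^3 + 3xy^2 = C.


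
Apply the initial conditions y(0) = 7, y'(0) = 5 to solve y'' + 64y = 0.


Characteristic roots of r² + 64 = 0 are ±8i, so y = C₁cos(8x) + C₂sin(8x).
Apply y(0) = 7: C₁ = 7. Differentiate and apply y'(0) = 5: 8·C₂ = 5, so C₂ = 5/8.
Particular solution: y = 7cos(8x) + (5/8)sin(8x).


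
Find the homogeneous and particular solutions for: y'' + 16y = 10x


Homogeneous: r² + 16 = 0 ⇒ r = ±4i, y_h = C₁cos(4x) + C₂sin(4x).
Polynomial forcing; try y_p = Ax + B. Then y_p'' + 16 y_p = 16(Ax + B) = 10x, so B = 0 and A = 5/8.
General solution: y = C₁cos(4x) + C₂sin(4x) + (5/8)x.


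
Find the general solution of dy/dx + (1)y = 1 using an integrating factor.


P(x) = 1, Q(x) = 1; integrating factor μ = e^(x).
(μ y)' = e^(x) ⇒ μ y = e^(x) + C.
Divide by μ: y = 1 + Ce^(-x).


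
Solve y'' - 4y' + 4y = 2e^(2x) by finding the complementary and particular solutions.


Characteristic polynomial (r - 2)² = 0; repeated root r = 2.
y_h = (C₁ + C₂x)e^(2x). Forcing matches the repeated root (resonance), so try y_p = Ax² e^(2x).
Substitute and solve for A: 2A = 2, so A = 1.
General solution: y = (C₁ + C₂x + x²)e^(2x).


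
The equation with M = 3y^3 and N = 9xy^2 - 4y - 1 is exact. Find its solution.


Check exactness: ∂M/∂y = 9y^2 and ∂N/∂x = 9y^2; equal, so the equation is exact.
Integrate M with respect to x (treating y as constant): ∫M dx = 3xy^3 + h(y).
Differentiate w.r.t. y and set equal to N: the x-dependent terms already match, leaving h'(y) = -4y - 1. Integrate: h(y) = -2y^2 - y.
So F(x,y) = 3xy^3 - 2y^2 - y.
General solution: 3xy^3 - 2y^2 - y = C.


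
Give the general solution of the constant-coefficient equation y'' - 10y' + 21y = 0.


Characteristic equation: r² - 10r + 21 = 0.
Factor: (r - 7)(r - 3) = 0 ⇒ r = 7, 3 (distinct real).
General solution: y = C₁e^(7x) + C₂e^(3x).


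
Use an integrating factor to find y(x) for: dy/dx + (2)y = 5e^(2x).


P(x) = 2 ⇒ μ = e^(2x).
(μ y)' = 5e^(4x) ⇒ μ y = (5/4)e^(4x) + C.
Divide by μ: y = (5/4)e^(2x) + Ce^(-2x).


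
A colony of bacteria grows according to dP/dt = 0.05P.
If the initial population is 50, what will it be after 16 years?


The ODE dP/dt = 0.05P has solution P(t) = P(0)e^(0.05t).
Substitute P(0) = 50 and t = 16: P(16) = 50 e^(0.80) ≈ 111.


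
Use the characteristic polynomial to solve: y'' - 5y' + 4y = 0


Characteristic equation: r² - 5r + 4 = 0.
Factor: (r - 1)(r - 4) = 0 ⇒ r = 1, 4 (distinct real).
General solution: y = C₁e^(x) + C₂e^(4x).


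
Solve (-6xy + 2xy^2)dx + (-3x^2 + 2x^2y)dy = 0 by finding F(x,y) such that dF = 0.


Check exactness: ∂M/∂y = -6x + 4xy and ∂N/∂x = -6x + 4xy; equal, so the equation is exact.
Integrate M with respect to x (treating y as constant): ∫M dx = -3x^2y + x^2y^2 + h(y).
Differentiate w.r.t. y and set equal to N: all terms match, so h'(y) = 0 and h is a constant absorbed into C.
General solution: -3x^2y + x^2y^2 = C.


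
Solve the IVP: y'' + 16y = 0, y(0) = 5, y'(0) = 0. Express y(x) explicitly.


Characteristic roots of r² + 16 = 0 are ±4i, so y = C₁cos(4x) + C₂sin(4x).
Apply y(0) = 5: C₁ = 5. Differentiate and apply y'(0) = 0: 4·C₂ = 0, so C₂ = 0.
Particular solution: y = 5cos(4x).


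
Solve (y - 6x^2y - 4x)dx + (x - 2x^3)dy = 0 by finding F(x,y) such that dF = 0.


Check exactness: ∂M/∂y = 1 - 6x^2 and ∂N/∂x = 1 - 6x^2; equal, so the equation is exact.
Integrate M with respect to x (treating y as constant): ∫M dx = xy - 2x^3y - 2x^2 + h(y).
Differentiate w.r.t. y and set equal to N: all terms match, so h'(y) = 0 and h is a constant absorbed into C.
General solution: xy - 2x^3y - 2x^2 = C.


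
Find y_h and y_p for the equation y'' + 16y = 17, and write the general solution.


Homogeneous part: r² + 16 = 0 ⇒ r = ±4i, so y_h = C₁cos(4x) + C₂sin(4x).
Try constant y_p = A; plug in: 16A = 17 ⇒ A = 17/16.
General solution: y = C₁cos(4x) + C₂sin(4x) + 17/16.


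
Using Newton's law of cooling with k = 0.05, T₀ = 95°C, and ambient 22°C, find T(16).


Newton's law: dT/dt = -k(T - T_a) has solution T(t) = T_a + (T₀ - T_a)e^(-kt).
Plug in T_a = 22, T₀ = 95, k = 0.05, t = 16: T(16) = 22 + (73)e^(-0.80) ≈ 54.8°C.


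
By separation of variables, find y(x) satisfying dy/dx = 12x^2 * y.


Separate variables: dy/y = 12x^2 dx.
Integrate: ln|y| = 4x^3 + C₀.
Exponentiate: y = Ce^(4x^3).


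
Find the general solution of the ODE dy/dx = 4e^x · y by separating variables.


Separate variables: dy/y = 4e^x dx.
Integrate: ln|y| = 4e^x + C₀.
Exponentiate: y = Ce^(4e^x).


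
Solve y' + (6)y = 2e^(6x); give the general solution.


P(x) = 6 ⇒ μ = e^(6x).
(μ y)' = 2e^(12x) ⇒ μ y = (2/12)e^(12x) + C.
Divide by μ: y = (1/6)e^(6x) + Ce^(-6x).


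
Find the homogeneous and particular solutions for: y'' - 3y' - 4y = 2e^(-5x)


Characteristic roots of r² - 3r - 4 = 0 are -1, 4.
y_h = C₁e^(-x) + C₂e^(4x).
Forcing exponent -5 is not a characteristic root; try y_p = Ae^(-5x).
Substitute: A·(25 + (-3)·-5 + (-4)) = A·36 = 2, so A = 1/18.
General solution: y = C₁e^(-x) + C₂e^(4x) + (1/18)e^(-5x).


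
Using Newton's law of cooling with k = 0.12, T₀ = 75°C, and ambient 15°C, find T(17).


Newton's law: dT/dt = -k(T - T_a) has solution T(t) = T_a + (T₀ - T_a)e^(-kt).
Plug in T_a = 15, T₀ = 75, k = 0.12, t = 17: T(17) = 15 + (60)e^(-2.04) ≈ 22.8°C.


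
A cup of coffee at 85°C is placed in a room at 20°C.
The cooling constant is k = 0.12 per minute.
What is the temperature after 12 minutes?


Newton's law: dT/dt = -k(T - T_a) has solution T(t) = T_a + (T₀ - T_a)e^(-kt).
Plug in T_a = 20, T₀ = 85, k = 0.12, t = 12: T(12) = 20 + (65)e^(-1.44) ≈ 35.4°C.


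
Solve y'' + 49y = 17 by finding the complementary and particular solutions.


Homogeneous part: r² + 49 = 0 ⇒ r = ±7i, so y_h = C₁cos(7x) + C₂sin(7x).
Try constant y_p = A; plug in: 49A = 17 ⇒ A = 17/49.
General solution: y = C₁cos(7x) + C₂sin(7x) + 17/49.


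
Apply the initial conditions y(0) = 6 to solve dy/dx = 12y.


General solution of y' = 12y is y = Ce^(12x).
Apply y(0) = 6: C = 6.
Particular solution: y = 6e^(12x).


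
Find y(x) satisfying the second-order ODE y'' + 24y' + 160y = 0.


Characteristic equation: r² + 24r + 160 = 0.
Discriminant is negative; roots r = -12 ± 4i (complex conjugate pair).
General solution uses e^(α x)(C₁ cos(β x) + C₂ sin(β x)): y = e^(-12x)(C₁cos(4x) + C₂sin(4x)).


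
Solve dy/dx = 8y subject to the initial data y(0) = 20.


General solution of y' = 8y is y = Ce^(8x).
Apply y(0) = 20: C = 20.
Particular solution: y = 20e^(8x).


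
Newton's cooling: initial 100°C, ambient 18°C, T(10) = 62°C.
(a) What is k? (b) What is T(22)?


Newton's law: T(t) = T_a + (T₀ - T_a)e^(-kt).
(a) Use T(10) = 62: (62 - 18)/(100 - 18) = e^(-k·10), so k = -ln(0.537)/10 ≈ 0.0623.
(b) Apply k to t = 22: T(22) = 18 + (82)e^(-1.370) ≈ 38.8°C.


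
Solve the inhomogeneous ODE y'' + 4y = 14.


Homogeneous part: r² + 4 = 0 ⇒ r = ±2i, so y_h = C₁cos(2x) + C₂sin(2x).
Try constant y_p = A; plug in: 4A = 14 ⇒ A = 7/2.
General solution: y = C₁cos(2x) + C₂sin(2x) + 7/2.


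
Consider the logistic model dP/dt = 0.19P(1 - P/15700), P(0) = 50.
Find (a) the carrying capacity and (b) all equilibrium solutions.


Logistic ODE dP/dt = 0.19P(1 - P/15700) has equilibria where dP/dt = 0, i.e. P = 0 or P = 15700.
The coefficient (1 - P/K) = 0 when P = K, identifying K = 15700 as the carrying capacity.
(a) K = 15700; (b) equilibria P = 0 and P = 15700.


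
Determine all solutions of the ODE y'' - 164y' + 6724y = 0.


Characteristic equation: r² - 164r + 6724 = 0, i.e. (r - 82)² = 0.
Repeated root r = 82; include an x factor for the second linearly independent solution.
General solution: y = (C₁ + C₂x)e^(82x).


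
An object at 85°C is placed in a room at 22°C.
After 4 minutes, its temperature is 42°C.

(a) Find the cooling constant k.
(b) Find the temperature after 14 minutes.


Newton's law: T(t) = T_a + (T₀ - T_a)e^(-kt).
(a) Use T(4) = 42: (42 - 22)/(85 - 22) = e^(-k·4), so k = -ln(0.317)/4 ≈ 0.2869.
(b) Apply k to t = 14: T(14) = 22 + (63)e^(-4.016) ≈ 23.1°C.


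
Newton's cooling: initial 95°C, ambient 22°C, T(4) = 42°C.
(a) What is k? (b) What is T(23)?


Newton's law: T(t) = T_a + (T₀ - T_a)e^(-kt).
(a) Use T(4) = 42: (42 - 22)/(95 - 22) = e^(-k·4), so k = -ln(0.274)/4 ≈ 0.3237.
(b) Apply k to t = 23: T(23) = 22 + (73)e^(-7.445) ≈ 22.0°C.


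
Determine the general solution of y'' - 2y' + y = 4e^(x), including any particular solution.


Characteristic polynomial (r - 1)² = 0; repeated root r = 1.
y_h = (C₁ + C₂x)e^(x). Forcing matches the repeated root (resonance), so try y_p = Ax² e^(x).
Substitute and solve for A: 2A = 4, so A = 2.
General solution: y = (C₁ + C₂x + 2x²)e^(x).


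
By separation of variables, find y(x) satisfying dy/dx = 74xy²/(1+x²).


Separate: dy/y² = 74x/(1+x²) dx.
Integrate LHS: ∫ dy/y² = -1/y.
Integrate RHS via u = 1+x²: 37ln(1+x²) + C.
Result: -1/y = 37ln(1+x²) + C.


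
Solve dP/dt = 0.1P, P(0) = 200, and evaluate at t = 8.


The ODE dP/dt = 0.1P has solution P(t) = P(0)e^(0.1t).
Substitute P(0) = 200 and t = 8: P(8) = 200 e^(0.80) ≈ 445.


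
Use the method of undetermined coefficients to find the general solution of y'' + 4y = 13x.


Homogeneous: r² + 4 = 0 ⇒ r = ±2i, y_h = C₁cos(2x) + C₂sin(2x).
Polynomial forcing; try y_p = Ax + B. Then y_p'' + 4 y_p = 4(Ax + B) = 13x, so B = 0 and A = 13/4.
General solution: y = C₁cos(2x) + C₂sin(2x) + (13/4)x.


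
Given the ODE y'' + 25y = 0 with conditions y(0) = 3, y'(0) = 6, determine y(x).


Characteristic roots of r² + 25 = 0 are ±5i, so y = C₁cos(5x) + C₂sin(5x).
Apply y(0) = 3: C₁ = 3. Differentiate and apply y'(0) = 6: 5·C₂ = 6, so C₂ = 6/5.
Particular solution: y = 3cos(5x) + (6/5)sin(5x).


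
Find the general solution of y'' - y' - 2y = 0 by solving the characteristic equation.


Characteristic equation: r² - r - 2 = 0.
Factor: (r - 2)(r + 1) = 0 ⇒ r = 2, -1 (distinct real).
General solution: y = C₁e^(2x) + C₂e^(-x).


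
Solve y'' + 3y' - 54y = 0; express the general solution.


Characteristic equation: r² + 3r - 54 = 0.
Factor: (r - 6)(r + 9) = 0 ⇒ r = 6, -9 (distinct real).
General solution: y = C₁e^(6x) + C₂e^(-9x).


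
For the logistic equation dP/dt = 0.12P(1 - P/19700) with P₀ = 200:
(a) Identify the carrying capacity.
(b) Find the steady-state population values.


Logistic ODE dP/dt = 0.12P(1 - P/19700) has equilibria where dP/dt = 0, i.e. P = 0 or P = 19700.
The coefficient (1 - P/K) = 0 when P = K, identifying K = 19700 as the carrying capacity.
(a) K = 19700; (b) equilibria P = 0 and P = 19700.


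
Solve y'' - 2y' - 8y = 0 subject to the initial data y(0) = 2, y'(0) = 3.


Characteristic roots of r² - 2r - 8 = 0 are 4, -2.
General solution y = c₁ e^(4x) + c₂ e^(-2x).
Apply y(0) = 2: c₁ + c₂ = 2. Apply y'(0) = 3: 4 c₁ - 2 c₂ = 3.
Solve: c₁ = 7/6, c₂ = 5/6.
Particular solution: y = (7/6)e^(4x) + (5/6)e^(-2x).


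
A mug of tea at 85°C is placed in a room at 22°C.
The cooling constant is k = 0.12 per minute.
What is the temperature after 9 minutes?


Newton's law: dT/dt = -k(T - T_a) has solution T(t) = T_a + (T₀ - T_a)e^(-kt).
Plug in T_a = 22, T₀ = 85, k = 0.12, t = 9: T(9) = 22 + (63)e^(-1.08) ≈ 43.4°C.


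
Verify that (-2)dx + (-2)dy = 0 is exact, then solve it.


Check exactness: ∂M/∂y = 0 and ∂N/∂x = 0; equal, so the equation is exact.
Integrate M with respect to x (treating y as constant): ∫M dx = -2x + h(y).
Differentiate w.r.t. y and set equal to N: the x-dependent terms already match, leaving h'(y) = -2. Integrate: h(y) = -2y.
So F(x,y) = -2y - 2x.
General solution: -2y - 2x = C.


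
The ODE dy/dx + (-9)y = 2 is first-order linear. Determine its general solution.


P(x) = -9 ⇒ μ = e^(-9x).
(μ y)' = 2e^(-9x) ⇒ μ y = -(2/9)e^(-9x) + C.
Divide by μ: y = -2/9 + Ce^(9x).


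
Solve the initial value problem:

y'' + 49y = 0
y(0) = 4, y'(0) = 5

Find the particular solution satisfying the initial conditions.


Characteristic roots of r² + 49 = 0 are ±7i, so y = C₁cos(7x) + C₂sin(7x).
Apply y(0) = 4: C₁ = 4. Differentiate and apply y'(0) = 5: 7·C₂ = 5, so C₂ = 5/7.
Particular solution: y = 4cos(7x) + (5/7)sin(7x).


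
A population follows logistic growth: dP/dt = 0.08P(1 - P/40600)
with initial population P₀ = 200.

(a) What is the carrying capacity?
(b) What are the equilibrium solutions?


Logistic ODE dP/dt = 0.08P(1 - P/40600) has equilibria where dP/dt = 0, i.e. P = 0 or P = 40600.
The coefficient (1 - P/K) = 0 when P = K, identifying K = 40600 as the carrying capacity.
(a) K = 40600; (b) equilibria P = 0 and P = 40600.


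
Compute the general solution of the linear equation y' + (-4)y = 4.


P(x) = -4 ⇒ μ = e^(-4x).
(μ y)' = 4e^(-4x) ⇒ μ y = -e^(-4x) + C.
Divide by μ: y = -1 + Ce^(4x).


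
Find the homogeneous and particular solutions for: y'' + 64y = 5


Homogeneous part: r² + 64 = 0 ⇒ r = ±8i, so y_h = C₁cos(8x) + C₂sin(8x).
Try constant y_p = A; plug in: 64A = 5 ⇒ A = 5/64.
General solution: y = C₁cos(8x) + C₂sin(8x) + 5/64.


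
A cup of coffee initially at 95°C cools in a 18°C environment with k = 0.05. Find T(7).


Newton's law: dT/dt = -k(T - T_a) has solution T(t) = T_a + (T₀ - T_a)e^(-kt).
Plug in T_a = 18, T₀ = 95, k = 0.05, t = 7: T(7) = 18 + (77)e^(-0.35) ≈ 72.3°C.


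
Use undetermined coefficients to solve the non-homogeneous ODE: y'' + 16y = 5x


Homogeneous: r² + 16 = 0 ⇒ r = ±4i, y_h = C₁cos(4x) + C₂sin(4x).
Polynomial forcing; try y_p = Ax + B. Then y_p'' + 16 y_p = 16(Ax + B) = 5x, so B = 0 and A = 5/16.
General solution: y = C₁cos(4x) + C₂sin(4x) + (5/16)x.


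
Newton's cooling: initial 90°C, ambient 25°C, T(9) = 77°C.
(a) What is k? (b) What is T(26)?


Newton's law: T(t) = T_a + (T₀ - T_a)e^(-kt).
(a) Use T(9) = 77: (77 - 25)/(90 - 25) = e^(-k·9), so k = -ln(0.800)/9 ≈ 0.0248.
(b) Apply k to t = 26: T(26) = 25 + (65)e^(-0.645) ≈ 59.1°C.


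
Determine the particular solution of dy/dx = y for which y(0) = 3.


General solution of y' = y is y = Ce^(x).
Apply y(0) = 3: C = 3.
Particular solution: y = 3e^(x).


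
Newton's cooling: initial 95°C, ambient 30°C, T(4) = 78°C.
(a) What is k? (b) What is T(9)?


Newton's law: T(t) = T_a + (T₀ - T_a)e^(-kt).
(a) Use T(4) = 78: (78 - 30)/(95 - 30) = e^(-k·4), so k = -ln(0.738)/4 ≈ 0.0758.
(b) Apply k to t = 9: T(9) = 30 + (65)e^(-0.682) ≈ 62.9°C.


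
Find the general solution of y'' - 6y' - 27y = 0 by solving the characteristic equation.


Characteristic equation: r² - 6r - 27 = 0.
Factor: (r - 9)(r + 3) = 0 ⇒ r = 9, -3 (distinct real).
General solution: y = C₁e^(9x) + C₂e^(-3x).


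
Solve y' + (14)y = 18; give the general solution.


P(x) = 14, Q(x) = 18; integrating factor μ = e^(14x).
(μ y)' = 18e^(14x) ⇒ μ y = (9/7)e^(14x) + C.
Divide by μ: y = 9/7 + Ce^(-14x).


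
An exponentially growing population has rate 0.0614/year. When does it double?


Exponential growth: P(t) = P₀ e^(0.0614t). Set P(t)/P₀ = 2: e^(0.0614t) = 2.
Solve: t = ln(2)/0.0614 ≈ 11.29 years.


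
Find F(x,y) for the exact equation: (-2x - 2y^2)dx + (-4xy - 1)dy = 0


Check exactness: ∂M/∂y = -4y and ∂N/∂x = -4y; equal, so the equation is exact.
Integrate M with respect to x (treating y as constant): ∫M dx = -x^2 - 2xy^2 + h(y).
Differentiate w.r.t. y and set equal to N: the x-dependent terms already match, leaving h'(y) = -1. Integrate: h(y) = -y.
So F(x,y) = -x^2 - 2xy^2 - y.
General solution: -x^2 - 2xy^2 - y = C.


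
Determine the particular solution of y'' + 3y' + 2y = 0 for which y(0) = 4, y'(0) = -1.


Characteristic roots of r² + 3r + 2 = 0 are -1, -2.
General solution y = c₁ e^(-x) + c₂ e^(-2x).
Apply y(0) = 4: c₁ + c₂ = 4. Apply y'(0) = -1: -1 c₁ - 2 c₂ = -1.
Solve: c₁ = 7, c₂ = -3.
Particular solution: y = 7e^(-x) - 3e^(-2x).


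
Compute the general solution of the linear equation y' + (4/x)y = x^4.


P(x) = 4/x ⇒ μ = x^4.
(x^4 y)' = x^4·x^4 = x^8.
Integrate: x^4 y = x^9/(9) + C.
Solve for y: y = (1/9)x^5 + C/x^4.


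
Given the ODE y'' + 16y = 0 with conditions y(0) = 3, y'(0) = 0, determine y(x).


Characteristic roots of r² + 16 = 0 are ±4i, so y = C₁cos(4x) + C₂sin(4x).
Apply y(0) = 3: C₁ = 3. Differentiate and apply y'(0) = 0: 4·C₂ = 0, so C₂ = 0.
Particular solution: y = 3cos(4x).


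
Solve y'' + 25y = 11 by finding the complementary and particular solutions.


Homogeneous part: r² + 25 = 0 ⇒ r = ±5i, so y_h = C₁cos(5x) + C₂sin(5x).
Try constant y_p = A; plug in: 25A = 11 ⇒ A = 11/25.
General solution: y = C₁cos(5x) + C₂sin(5x) + 11/25.


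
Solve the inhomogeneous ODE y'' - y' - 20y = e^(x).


Characteristic roots of r² - r - 20 = 0 are -4, 5.
y_h = C₁e^(-4x) + C₂e^(5x).
Forcing exponent 1 is not a characteristic root; try y_p = Ae^(x).
Substitute: A·(1 + (-1)·1 + (-20)) = A·-20 = 1, so A = -1/20.
General solution: y = C₁e^(-4x) + C₂e^(5x) - (1/20)e^(x).


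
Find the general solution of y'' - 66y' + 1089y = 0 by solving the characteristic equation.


Characteristic equation: r² - 66r + 1089 = 0, i.e. (r - 33)² = 0.
Repeated root r = 33; include an x factor for the second linearly independent solution.
General solution: y = (C₁ + C₂x)e^(33x).


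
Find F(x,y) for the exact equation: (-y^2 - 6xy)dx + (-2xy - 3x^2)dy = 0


Check exactness: ∂M/∂y = -2y - 6x and ∂N/∂x = -2y - 6x; equal, so the equation is exact.
Integrate M with respect to x (treating y as constant): ∫M dx = -xy^2 - 3x^2y + h(y).
Differentiate w.r.t. y and set equal to N: all terms match, so h'(y) = 0 and h is a constant absorbed into C.
General solution: -xy^2 - 3x^2y = C.


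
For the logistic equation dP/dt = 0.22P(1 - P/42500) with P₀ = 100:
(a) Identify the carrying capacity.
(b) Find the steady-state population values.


Logistic ODE dP/dt = 0.22P(1 - P/42500) has equilibria where dP/dt = 0, i.e. P = 0 or P = 42500.
The coefficient (1 - P/K) = 0 when P = K, identifying K = 42500 as the carrying capacity.
(a) K = 42500; (b) equilibria P = 0 and P = 42500.


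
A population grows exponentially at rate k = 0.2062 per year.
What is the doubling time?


Exponential growth: P(t) = P₀ e^(0.2062t). Set P(t)/P₀ = 2: e^(0.2062t) = 2.
Solve: t = ln(2)/0.2062 ≈ 3.36 years.


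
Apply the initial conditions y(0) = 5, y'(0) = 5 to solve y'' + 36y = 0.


Characteristic roots of r² + 36 = 0 are ±6i, so y = C₁cos(6x) + C₂sin(6x).
Apply y(0) = 5: C₁ = 5. Differentiate and apply y'(0) = 5: 6·C₂ = 5, so C₂ = 5/6.
Particular solution: y = 5cos(6x) + (5/6)sin(6x).


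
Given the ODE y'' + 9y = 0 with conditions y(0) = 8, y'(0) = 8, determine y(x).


Characteristic roots of r² + 9 = 0 are ±3i, so y = C₁cos(3x) + C₂sin(3x).
Apply y(0) = 8: C₁ = 8. Differentiate and apply y'(0) = 8: 3·C₂ = 8, so C₂ = 8/3.
Particular solution: y = 8cos(3x) + (8/3)sin(3x).


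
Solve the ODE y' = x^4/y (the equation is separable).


Separate variables: y dy = x^4 dx.
Integrate both sides: y²/2 = (1/5)x^5 + C₀.
Multiply by 2: y² = (2/5)x^5 + C.


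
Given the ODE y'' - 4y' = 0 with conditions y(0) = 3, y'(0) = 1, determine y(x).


Characteristic roots of r² - 4r = 0 are 0, 4.
General solution y = c₁ + c₂ e^(4x).
Apply y(0) = 3: c₁ + c₂ = 3. Apply y'(0) = 1: 0 c₁ + 4 c₂ = 1.
Solve: c₁ = 11/4, c₂ = 1/4.
Particular solution: y = 11/4 + (1/4)e^(4x).


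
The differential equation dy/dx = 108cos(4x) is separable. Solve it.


g(y) = 1, so integrate directly: y = ∫ 108cos(4x) dx = 27sin(4x) + C.


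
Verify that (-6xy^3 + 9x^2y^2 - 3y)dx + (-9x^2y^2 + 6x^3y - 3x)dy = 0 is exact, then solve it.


Check exactness: ∂M/∂y = -18xy^2 + 18x^2y - 3 and ∂N/∂x = -18xy^2 + 18x^2y - 3; equal, so the equation is exact.
Integrate M with respect to x (treating y as constant): ∫M dx = -3x^2y^3 + 3x^3y^2 - 3xy + h(y).
Differentiate w.r.t. y and set equal to N: all terms match, so h'(y) = 0 and h is a constant absorbed into C.
General solution: -3x^2y^3 + 3x^3y^2 - 3xy = C.


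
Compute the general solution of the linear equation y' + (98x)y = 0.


P(x) = 98x ⇒ μ = e^(49x²).
Q(x) = 0 so μ y is constant: y = Ce^(-49x²).


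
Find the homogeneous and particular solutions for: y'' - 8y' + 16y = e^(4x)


Characteristic polynomial (r - 4)² = 0; repeated root r = 4.
y_h = (C₁ + C₂x)e^(4x). Forcing matches the repeated root (resonance), so try y_p = Ax² e^(4x).
Substitute and solve for A: 2A = 1, so A = 1/2.
General solution: y = (C₁ + C₂x + (1/2)x²)e^(4x).


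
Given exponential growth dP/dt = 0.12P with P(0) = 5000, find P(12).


The ODE dP/dt = 0.12P has solution P(t) = P(0)e^(0.12t).
Substitute P(0) = 5000 and t = 12: P(12) = 5000 e^(1.44) ≈ 21103.


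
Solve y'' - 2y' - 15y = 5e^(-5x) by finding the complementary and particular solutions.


Characteristic roots of r² - 2r - 15 = 0 are -3, 5.
y_h = C₁e^(-3x) + C₂e^(5x).
Forcing exponent -5 is not a characteristic root; try y_p = Ae^(-5x).
Substitute: A·(25 + (-2)·-5 + (-15)) = A·20 = 5, so A = 1/4.
General solution: y = C₁e^(-3x) + C₂e^(5x) + (1/4)e^(-5x).


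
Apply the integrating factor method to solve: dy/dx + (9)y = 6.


P(x) = 9, Q(x) = 6; integrating factor μ = e^(9x).
(μ y)' = 6e^(9x) ⇒ μ y = (2/3)e^(9x) + C.
Divide by μ: y = 2/3 + Ce^(-9x).


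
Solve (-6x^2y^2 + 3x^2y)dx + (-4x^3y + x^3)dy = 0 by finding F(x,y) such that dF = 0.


Check exactness: ∂M/∂y = -12x^2y + 3x^2 and ∂N/∂x = -12x^2y + 3x^2; equal, so the equation is exact.
Integrate M with respect to x (treating y as constant): ∫M dx = -2x^3y^2 + x^3y + h(y).
Differentiate w.r.t. y and set equal to N: all terms match, so h'(y) = 0 and h is a constant absorbed into C.
General solution: -2x^3y^2 + x^3y = C.


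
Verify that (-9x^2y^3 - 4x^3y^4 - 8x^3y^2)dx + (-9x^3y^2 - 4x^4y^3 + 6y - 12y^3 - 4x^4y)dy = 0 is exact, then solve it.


Check exactness: ∂M/∂y = -27x^2y^2 - 16x^3y^3 - 16x^3y and ∂N/∂x = -27x^2y^2 - 16x^3y^3 - 16x^3y; equal, so the equation is exact.
Integrate M with respect to x (treating y as constant): ∫M dx = -3x^3y^3 - x^4y^4 - 2x^4y^2 + h(y).
Differentiate w.r.t. y and set equal to N: the x-dependent terms already match, leaving h'(y) = 6y - 12y^3. Integrate: h(y) = 3y^2 - 3y^4.
So F(x,y) = -3x^3y^3 - x^4y^4 + 3y^2 - 3y^4 - 2x^4y^2.
General solution: -3x^3y^3 - x^4y^4 + 3y^2 - 3y^4 - 2x^4y^2 = C.


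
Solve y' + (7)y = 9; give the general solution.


P(x) = 7, Q(x) = 9; integrating factor μ = e^(7x).
(μ y)' = 9e^(7x) ⇒ μ y = (9/7)e^(7x) + C.
Divide by μ: y = 9/7 + Ce^(-7x).


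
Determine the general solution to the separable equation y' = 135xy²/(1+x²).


Separate: dy/y² = 135x/(1+x²) dx.
Integrate LHS: ∫ dy/y² = -1/y.
Integrate RHS via u = 1+x²: (135/2)ln(1+x²) + C.
Result: -1/y = (135/2)ln(1+x²) + C.


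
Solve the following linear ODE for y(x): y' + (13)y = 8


P(x) = 13, Q(x) = 8; integrating factor μ = e^(13x).
(μ y)' = 8e^(13x) ⇒ μ y = (8/13)e^(13x) + C.
Divide by μ: y = 8/13 + Ce^(-13x).


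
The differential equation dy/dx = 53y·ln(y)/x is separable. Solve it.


Separate: dy/[y ln(y)] = 53 dx/x.
Substitute u = ln(y): du/u = 53 dx/x.
Integrate: ln|ln(y)| = 53ln|x| + C₀, hence ln(y) = C·x^53.


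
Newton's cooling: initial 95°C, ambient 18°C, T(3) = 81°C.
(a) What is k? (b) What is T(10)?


Newton's law: T(t) = T_a + (T₀ - T_a)e^(-kt).
(a) Use T(3) = 81: (81 - 18)/(95 - 18) = e^(-k·3), so k = -ln(0.818)/3 ≈ 0.0669.
(b) Apply k to t = 10: T(10) = 18 + (77)e^(-0.669) ≈ 57.4°C.


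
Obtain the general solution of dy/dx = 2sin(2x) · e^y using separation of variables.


Separate: e^(-y) dy = 2sin(2x) dx.
Integrate: -e^(-y) = -cos(2x) + C₀.
Rearrange: e^(-y) = cos(2x) + C.


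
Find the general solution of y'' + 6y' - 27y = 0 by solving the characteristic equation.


Characteristic equation: r² + 6r - 27 = 0.
Factor: (r + 9)(r - 3) = 0 ⇒ r = -9, 3 (distinct real).
General solution: y = C₁e^(-9x) + C₂e^(3x).


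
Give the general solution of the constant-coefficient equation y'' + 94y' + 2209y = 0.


Characteristic equation: r² + 94r + 2209 = 0, i.e. (r + 47)² = 0.
Repeated root r = -47; include an x factor for the second linearly independent solution.
General solution: y = (C₁ + C₂x)e^(-47x).


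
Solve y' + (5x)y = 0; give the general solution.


P(x) = 5x ⇒ μ = e^((5/2)x²).
Q(x) = 0 so μ y is constant: y = Ce^(-(5/2)x²).


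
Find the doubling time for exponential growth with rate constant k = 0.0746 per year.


Exponential growth: P(t) = P₀ e^(0.0746t). Set P(t)/P₀ = 2: e^(0.0746t) = 2.
Solve: t = ln(2)/0.0746 ≈ 9.29 years.


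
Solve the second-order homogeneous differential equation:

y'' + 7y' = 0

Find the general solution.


Characteristic equation: r² + 7r = 0.
Factor: (r + 7)(r - 0) = 0 ⇒ r = -7, 0 (distinct real).
General solution: y = C₁e^(-7x) + C₂.


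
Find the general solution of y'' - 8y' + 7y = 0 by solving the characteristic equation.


Characteristic equation: r² - 8r + 7 = 0.
Factor: (r - 7)(r - 1) = 0 ⇒ r = 7, 1 (distinct real).
General solution: y = C₁e^(7x) + C₂e^(x).


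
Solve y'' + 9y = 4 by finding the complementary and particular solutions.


Homogeneous part: r² + 9 = 0 ⇒ r = ±3i, so y_h = C₁cos(3x) + C₂sin(3x).
Try constant y_p = A; plug in: 9A = 4 ⇒ A = 4/9.
General solution: y = C₁cos(3x) + C₂sin(3x) + 4/9.


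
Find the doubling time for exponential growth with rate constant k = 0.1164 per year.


Exponential growth: P(t) = P₀ e^(0.1164t). Set P(t)/P₀ = 2: e^(0.1164t) = 2.
Solve: t = ln(2)/0.1164 ≈ 5.95 years.


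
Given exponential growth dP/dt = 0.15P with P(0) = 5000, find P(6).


The ODE dP/dt = 0.15P has solution P(t) = P(0)e^(0.15t).
Substitute P(0) = 5000 and t = 6: P(6) = 5000 e^(0.90) ≈ 12298.


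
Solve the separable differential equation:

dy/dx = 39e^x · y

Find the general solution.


Separate variables: dy/y = 39e^x dx.
Integrate: ln|y| = 39e^x + C₀.
Exponentiate: y = Ce^(39e^x).


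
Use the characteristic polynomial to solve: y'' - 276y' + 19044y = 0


Characteristic equation: r² - 276r + 19044 = 0, i.e. (r - 138)² = 0.
Repeated root r = 138; include an x factor for the second linearly independent solution.
General solution: y = (C₁ + C₂x)e^(138x).


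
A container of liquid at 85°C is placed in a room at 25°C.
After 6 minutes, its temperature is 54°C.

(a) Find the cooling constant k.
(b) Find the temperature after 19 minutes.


Newton's law: T(t) = T_a + (T₀ - T_a)e^(-kt).
(a) Use T(6) = 54: (54 - 25)/(85 - 25) = e^(-k·6), so k = -ln(0.483)/6 ≈ 0.1212.
(b) Apply k to t = 19: T(19) = 25 + (60)e^(-2.302) ≈ 31.0°C.


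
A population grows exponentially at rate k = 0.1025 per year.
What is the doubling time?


Exponential growth: P(t) = P₀ e^(0.1025t). Set P(t)/P₀ = 2: e^(0.1025t) = 2.
Solve: t = ln(2)/0.1025 ≈ 6.76 years.


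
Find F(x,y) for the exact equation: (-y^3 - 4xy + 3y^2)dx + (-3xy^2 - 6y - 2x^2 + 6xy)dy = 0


Check exactness: ∂M/∂y = -3y^2 - 4x + 6y and ∂N/∂x = -3y^2 - 4x + 6y; equal, so the equation is exact.
Integrate M with respect to x (treating y as constant): ∫M dx = -xy^3 - 2x^2y + 3xy^2 + h(y).
Differentiate w.r.t. y and set equal to N: the x-dependent terms already match, leaving h'(y) = -6y. Integrate: h(y) = -3y^2.
So F(x,y) = -xy^3 - 3y^2 - 2x^2y + 3xy^2.
General solution: -xy^3 - 3y^2 - 2x^2y + 3xy^2 = C.


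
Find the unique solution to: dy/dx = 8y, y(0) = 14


General solution of y' = 8y is y = Ce^(8x).
Apply y(0) = 14: C = 14.
Particular solution: y = 14e^(8x).


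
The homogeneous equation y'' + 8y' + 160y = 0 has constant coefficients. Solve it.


Characteristic equation: r² + 8r + 160 = 0.
Discriminant is negative; roots r = -4 ± 12i (complex conjugate pair).
General solution uses e^(α x)(C₁ cos(β x) + C₂ sin(β x)): y = e^(-4x)(C₁cos(12x) + C₂sin(12x)).


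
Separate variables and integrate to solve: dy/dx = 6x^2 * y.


Separate variables: dy/y = 6x^2 dx.
Integrate: ln|y| = 2x^3 + C₀.
Exponentiate: y = Ce^(2x^3).


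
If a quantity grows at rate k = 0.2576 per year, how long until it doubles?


Exponential growth: P(t) = P₀ e^(0.2576t). Set P(t)/P₀ = 2: e^(0.2576t) = 2.
Solve: t = ln(2)/0.2576 ≈ 2.69 years.


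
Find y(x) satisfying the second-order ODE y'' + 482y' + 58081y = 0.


Characteristic equation: r² + 482r + 58081 = 0, i.e. (r + 241)² = 0.
Repeated root r = -241; include an x factor for the second linearly independent solution.
General solution: y = (C₁ + C₂x)e^(-241x).


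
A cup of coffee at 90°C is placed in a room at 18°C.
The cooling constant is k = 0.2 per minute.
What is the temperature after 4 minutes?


Newton's law: dT/dt = -k(T - T_a) has solution T(t) = T_a + (T₀ - T_a)e^(-kt).
Plug in T_a = 18, T₀ = 90, k = 0.2, t = 4: T(4) = 18 + (72)e^(-0.80) ≈ 50.4°C.


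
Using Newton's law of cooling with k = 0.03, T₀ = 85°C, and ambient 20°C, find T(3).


Newton's law: dT/dt = -k(T - T_a) has solution T(t) = T_a + (T₀ - T_a)e^(-kt).
Plug in T_a = 20, T₀ = 85, k = 0.03, t = 3: T(3) = 20 + (65)e^(-0.09) ≈ 79.4°C.


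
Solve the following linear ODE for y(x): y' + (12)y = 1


P(x) = 12, Q(x) = 1; integrating factor μ = e^(12x).
(μ y)' = e^(12x) ⇒ μ y = (1/12)e^(12x) + C.
Divide by μ: y = 1/12 + Ce^(-12x).


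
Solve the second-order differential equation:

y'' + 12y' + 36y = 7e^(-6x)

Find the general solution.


Characteristic polynomial (r + 6)² = 0; repeated root r = -6.
y_h = (C₁ + C₂x)e^(-6x). Forcing matches the repeated root (resonance), so try y_p = Ax² e^(-6x).
Substitute and solve for A: 2A = 7, so A = 7/2.
General solution: y = (C₁ + C₂x + (7/2)x²)e^(-6x).


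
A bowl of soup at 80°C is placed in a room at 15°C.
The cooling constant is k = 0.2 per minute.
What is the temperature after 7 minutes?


Newton's law: dT/dt = -k(T - T_a) has solution T(t) = T_a + (T₀ - T_a)e^(-kt).
Plug in T_a = 15, T₀ = 80, k = 0.2, t = 7: T(7) = 15 + (65)e^(-1.40) ≈ 31.0°C.


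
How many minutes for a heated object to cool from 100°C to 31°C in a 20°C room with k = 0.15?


From T(t) = T_a + (T₀ - T_a)e^(-kt), set T(t) = 31:
(31 - 20) / (100 - 20) = e^(-0.15t), so t = -ln(0.138)/0.15 ≈ 13.2 minutes.


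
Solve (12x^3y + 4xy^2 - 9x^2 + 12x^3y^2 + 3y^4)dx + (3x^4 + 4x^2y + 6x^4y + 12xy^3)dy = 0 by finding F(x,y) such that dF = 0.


Check exactness: ∂M/∂y = 12x^3 + 8xy + 24x^3y + 12y^3 and ∂N/∂x = 12x^3 + 8xy + 24x^3y + 12y^3; equal, so the equation is exact.
Integrate M with respect to x (treating y as constant): ∫M dx = 3x^4y + 2x^2y^2 - 3x^3 + 3x^4y^2 + 3xy^4 + h(y).
Differentiate w.r.t. y and set equal to N: all terms match, so h'(y) = 0 and h is a constant absorbed into C.
General solution: 3x^4y + 2x^2y^2 - 3x^3 + 3x^4y^2 + 3xy^4 = C.


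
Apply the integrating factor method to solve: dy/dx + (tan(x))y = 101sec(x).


P(x) = tan(x) ⇒ μ = e^(∫tan(x)dx) = sec(x).
(sec(x) y)' = 101sec²(x) ⇒ sec(x) y = 101tan(x) + C.
Multiply by cos(x): y = 101sin(x) + C·cos(x).


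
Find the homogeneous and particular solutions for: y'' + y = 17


Homogeneous part: r² + 1 = 0 ⇒ r = ±1i, so y_h = C₁cos(x) + C₂sin(x).
Try constant y_p = A; plug in: 1A = 17 ⇒ A = 17.
General solution: y = C₁cos(x) + C₂sin(x) + 17.


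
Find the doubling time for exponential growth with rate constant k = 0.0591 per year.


Exponential growth: P(t) = P₀ e^(0.0591t). Set P(t)/P₀ = 2: e^(0.0591t) = 2.
Solve: t = ln(2)/0.0591 ≈ 11.73 years.


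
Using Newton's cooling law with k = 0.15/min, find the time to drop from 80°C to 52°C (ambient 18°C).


From T(t) = T_a + (T₀ - T_a)e^(-kt), set T(t) = 52:
(52 - 18) / (80 - 18) = e^(-0.15t), so t = -ln(0.548)/0.15 ≈ 4.0 minutes.


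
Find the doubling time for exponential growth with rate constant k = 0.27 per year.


Exponential growth: P(t) = P₀ e^(0.27t). Set P(t)/P₀ = 2: e^(0.27t) = 2.
Solve: t = ln(2)/0.27 ≈ 2.57 years.


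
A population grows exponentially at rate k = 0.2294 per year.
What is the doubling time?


Exponential growth: P(t) = P₀ e^(0.2294t). Set P(t)/P₀ = 2: e^(0.2294t) = 2.
Solve: t = ln(2)/0.2294 ≈ 3.02 years.


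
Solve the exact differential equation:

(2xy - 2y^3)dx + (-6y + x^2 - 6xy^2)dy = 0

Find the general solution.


Check exactness: ∂M/∂y = 2x - 6y^2 and ∂N/∂x = 2x - 6y^2; equal, so the equation is exact.
Integrate M with respect to x (treating y as constant): ∫M dx = x^2y - 2xy^3 + h(y).
Differentiate w.r.t. y and set equal to N: the x-dependent terms already match, leaving h'(y) = -6y. Integrate: h(y) = -3y^2.
So F(x,y) = -3y^2 + x^2y - 2xy^3.
General solution: -3y^2 + x^2y - 2xy^3 = C.


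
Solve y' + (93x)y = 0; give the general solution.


P(x) = 93x ⇒ μ = e^((93/2)x²).
Q(x) = 0 so μ y is constant: y = Ce^(-(93/2)x²).


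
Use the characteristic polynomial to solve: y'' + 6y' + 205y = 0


Characteristic equation: r² + 6r + 205 = 0.
Discriminant is negative; roots r = -3 ± 14i (complex conjugate pair).
General solution uses e^(α x)(C₁ cos(β x) + C₂ sin(β x)): y = e^(-3x)(C₁cos(14x) + C₂sin(14x)).


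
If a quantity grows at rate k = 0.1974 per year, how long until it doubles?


Exponential growth: P(t) = P₀ e^(0.1974t). Set P(t)/P₀ = 2: e^(0.1974t) = 2.
Solve: t = ln(2)/0.1974 ≈ 3.51 years.


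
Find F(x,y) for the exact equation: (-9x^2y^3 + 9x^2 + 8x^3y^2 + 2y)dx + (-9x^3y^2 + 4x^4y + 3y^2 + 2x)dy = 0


Check exactness: ∂M/∂y = -27x^2y^2 + 16x^3y + 2 and ∂N/∂x = -27x^2y^2 + 16x^3y + 2; equal, so the equation is exact.
Integrate M with respect to x (treating y as constant): ∫M dx = -3x^3y^3 + 3x^3 + 2x^4y^2 + 2xy + h(y).
Differentiate w.r.t. y and set equal to N: the x-dependent terms already match, leaving h'(y) = 3y^2. Integrate: h(y) = y^3.
So F(x,y) = -3x^3y^3 + 3x^3 + 2x^4y^2 + y^3 + 2xy.
General solution: -3x^3y^3 + 3x^3 + 2x^4y^2 + y^3 + 2xy = C.


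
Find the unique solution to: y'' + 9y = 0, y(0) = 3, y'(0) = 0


Characteristic roots of r² + 9 = 0 are ±3i, so y = C₁cos(3x) + C₂sin(3x).
Apply y(0) = 3: C₁ = 3. Differentiate and apply y'(0) = 0: 3·C₂ = 0, so C₂ = 0.
Particular solution: y = 3cos(3x).


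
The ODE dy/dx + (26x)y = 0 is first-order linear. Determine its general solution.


P(x) = 26x ⇒ μ = e^(13x²).
Q(x) = 0 so μ y is constant: y = Ce^(-13x²).
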